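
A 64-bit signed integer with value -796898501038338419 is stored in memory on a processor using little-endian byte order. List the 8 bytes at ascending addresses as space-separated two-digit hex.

8D 8E 91 13 09 D9 F0 F4

Two's complement of -796898501038338419 in 64 bits: 796898501038338419 = 0x0B0F26F6EC6E7173; invert → 0xF4F0D90913918E8C; add 1 → 0xF4F0D90913918E8D.
Split into bytes (most-significant first): F4 F0 D9 09 13 91 8E 8D.
In little-endian order the low byte comes first in memory.
So at ascending addresses the bytes are 8D 8E 91 13 09 D9 F0 F4.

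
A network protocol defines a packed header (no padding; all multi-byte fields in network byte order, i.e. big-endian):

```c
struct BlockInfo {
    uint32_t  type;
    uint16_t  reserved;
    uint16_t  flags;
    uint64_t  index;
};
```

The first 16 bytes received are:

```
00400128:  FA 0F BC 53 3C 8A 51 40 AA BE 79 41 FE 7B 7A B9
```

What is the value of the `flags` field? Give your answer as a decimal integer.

`flags` follows `type` (4 B), `reserved` (2 B), so it starts at offset 4 + 2 = 6 and occupies 2 bytes.
Bytes at offsets 6..7: 51 40.
Big-endian stores the most-significant byte at the lowest address.
The bytes are already most-significant first: 0x5140.
0x5140 = 20800.

20800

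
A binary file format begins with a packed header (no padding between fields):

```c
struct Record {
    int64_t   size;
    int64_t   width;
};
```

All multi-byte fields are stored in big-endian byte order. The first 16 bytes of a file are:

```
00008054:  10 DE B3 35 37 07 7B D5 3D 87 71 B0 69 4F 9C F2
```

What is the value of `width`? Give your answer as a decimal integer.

`width` follows `size` (8 bytes), so it starts at byte offset 8 and occupies 8 bytes.
Bytes at offsets 8..15: 3D 87 71 B0 69 4F 9C F2.
In big-endian order the high byte comes first in memory.
The bytes are already most-significant first: 0x3D8771B0694F9CF2.
0x3D8771B0694F9CF2 = 4433637360664550642.

4433637360664550642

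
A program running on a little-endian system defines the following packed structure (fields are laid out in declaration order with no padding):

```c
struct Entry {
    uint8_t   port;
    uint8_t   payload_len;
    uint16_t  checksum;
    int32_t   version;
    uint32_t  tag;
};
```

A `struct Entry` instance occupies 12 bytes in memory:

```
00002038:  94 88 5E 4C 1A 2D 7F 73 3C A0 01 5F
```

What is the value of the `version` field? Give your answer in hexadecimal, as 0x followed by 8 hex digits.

0x737F2D1A

`version` follows `port` (1 B), `payload_len` (1 B), `checksum` (2 B), so it starts at offset 1 + 1 + 2 = 4 and occupies 4 bytes.
Bytes at offsets 4..7: 1A 2D 7F 73.
In little-endian order the low byte comes first in memory.
Reassemble most-significant byte first: 73 7F 2D 1A → 0x737F2D1A.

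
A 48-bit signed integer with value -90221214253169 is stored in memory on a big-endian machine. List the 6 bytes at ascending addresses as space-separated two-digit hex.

Two's complement of -90221214253169 in 48 bits: 90221214253169 = 0x520E436D4071; invert → 0xADF1BC92BF8E; add 1 → 0xADF1BC92BF8F.
Split into bytes (most-significant first): AD F1 BC 92 BF 8F.
Big-endian: lowest address holds the most-significant byte.
So the memory order matches the most-significant-first order: AD F1 BC 92 BF 8F.

AD F1 BC 92 BF 8F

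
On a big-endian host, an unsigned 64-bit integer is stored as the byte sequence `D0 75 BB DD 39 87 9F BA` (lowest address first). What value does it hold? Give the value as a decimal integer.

Big-endian: lowest address holds the most-significant byte.
The bytes are already most-significant first: 0xD075BBDD39879FBA.
0xD075BBDD39879FBA = 15021118690991513530.

15021118690991513530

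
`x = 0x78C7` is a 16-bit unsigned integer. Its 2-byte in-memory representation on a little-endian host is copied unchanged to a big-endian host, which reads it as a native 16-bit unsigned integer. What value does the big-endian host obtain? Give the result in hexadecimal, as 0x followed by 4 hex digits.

0xC778

Stored little-endian, the bytes at ascending addresses are C7 78.
Read back as big-endian, the last byte is least significant, giving 0xC778.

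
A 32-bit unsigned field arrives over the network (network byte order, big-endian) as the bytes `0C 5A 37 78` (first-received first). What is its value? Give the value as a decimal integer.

207239032

Big-endian stores the most-significant byte at the lowest address.
The bytes are already most-significant first: 0x0C5A3778.
0x0C5A3778 = 207239032.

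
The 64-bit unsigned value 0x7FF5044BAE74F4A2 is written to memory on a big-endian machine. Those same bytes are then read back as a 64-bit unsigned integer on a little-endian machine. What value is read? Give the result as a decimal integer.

Stored big-endian, the bytes at ascending addresses are 7F F5 04 4B AE 74 F4 A2.
Read back as little-endian, the first byte is least significant, giving 0xA2F474AE4B04F57F.
0xA2F474AE4B04F57F = 11742138420393473407.

11742138420393473407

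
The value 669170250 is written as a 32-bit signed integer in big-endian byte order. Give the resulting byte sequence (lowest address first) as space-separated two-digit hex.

27 E2 BA 4A

669170250 in hexadecimal, padded to 32 bits, is 0x27E2BA4A.
Split into bytes (most-significant first): 27 E2 BA 4A.
Big-endian: lowest address holds the most-significant byte.
So the memory order matches the most-significant-first order: 27 E2 BA 4A.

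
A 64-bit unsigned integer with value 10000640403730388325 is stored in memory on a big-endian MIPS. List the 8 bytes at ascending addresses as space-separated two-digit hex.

8A C9 69 76 26 C4 D5 65

10000640403730388325 in hexadecimal, padded to 64 bits, is 0x8AC9697626C4D565.
Split into bytes (most-significant first): 8A C9 69 76 26 C4 D5 65.
Big-endian stores the most-significant byte at the lowest address.
So the memory order matches the most-significant-first order: 8A C9 69 76 26 C4 D5 65.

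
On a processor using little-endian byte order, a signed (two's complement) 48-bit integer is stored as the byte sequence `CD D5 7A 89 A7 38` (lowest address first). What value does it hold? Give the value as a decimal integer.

Little-endian: lowest address holds the least-significant byte.
Reassemble most-significant byte first: 38 A7 89 7A D5 CD → 0x38A7897AD5CD.
0x38A7897AD5CD = 62292217222605.

62292217222605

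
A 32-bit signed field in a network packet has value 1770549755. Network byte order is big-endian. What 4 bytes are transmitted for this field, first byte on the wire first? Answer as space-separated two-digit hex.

69 88 71 FB

1770549755 in hexadecimal, padded to 32 bits, is 0x698871FB.
Split into bytes (most-significant first): 69 88 71 FB.
Big-endian stores the most-significant byte at the lowest address.
So the memory order matches the most-significant-first order: 69 88 71 FB.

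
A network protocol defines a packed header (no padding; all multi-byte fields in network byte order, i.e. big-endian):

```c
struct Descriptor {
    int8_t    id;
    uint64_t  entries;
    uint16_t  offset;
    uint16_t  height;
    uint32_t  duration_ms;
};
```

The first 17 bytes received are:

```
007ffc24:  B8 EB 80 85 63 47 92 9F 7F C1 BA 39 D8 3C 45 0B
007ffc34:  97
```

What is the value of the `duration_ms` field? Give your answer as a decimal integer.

`duration_ms` follows `id` (1 B), `entries` (8 B), `offset` (2 B), `height` (2 B), so it starts at offset 1 + 8 + 2 + 2 = 13 and occupies 4 bytes.
Bytes at offsets 13..16: 3C 45 0B 97.
Big-endian: lowest address holds the most-significant byte.
The bytes are already most-significant first: 0x3C450B97.
0x3C450B97 = 1011157911.

1011157911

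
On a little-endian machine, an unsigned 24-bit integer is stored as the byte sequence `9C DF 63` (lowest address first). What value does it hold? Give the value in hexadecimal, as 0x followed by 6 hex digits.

In little-endian order the low byte comes first in memory.
Reassemble most-significant byte first: 63 DF 9C → 0x63DF9C.

0x63DF9C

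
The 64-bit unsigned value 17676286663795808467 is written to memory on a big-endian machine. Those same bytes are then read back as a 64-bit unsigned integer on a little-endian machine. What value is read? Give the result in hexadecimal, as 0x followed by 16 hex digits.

0xD318865711C94EF5

17676286663795808467 in 64-bit hexadecimal is 0xF54EC911578618D3.
Stored big-endian, the bytes at ascending addresses are F5 4E C9 11 57 86 18 D3.
Read back as little-endian, the first byte is least significant, giving 0xD318865711C94EF5.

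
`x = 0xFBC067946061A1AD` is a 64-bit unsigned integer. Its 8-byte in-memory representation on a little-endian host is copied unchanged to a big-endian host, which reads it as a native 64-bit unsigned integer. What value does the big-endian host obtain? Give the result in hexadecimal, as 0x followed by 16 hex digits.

0xADA161609467C0FB

Stored little-endian, the bytes at ascending addresses are AD A1 61 60 94 67 C0 FB.
Read back as big-endian, the last byte is least significant, giving 0xADA161609467C0FB.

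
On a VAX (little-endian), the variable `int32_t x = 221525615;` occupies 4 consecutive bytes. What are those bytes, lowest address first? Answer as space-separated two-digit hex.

6F 36 34 0D

221525615 in hexadecimal, padded to 32 bits, is 0x0D34366F.
Split into bytes (most-significant first): 0D 34 36 6F.
Little-endian stores the least-significant byte at the lowest address.
So at ascending addresses the bytes are 6F 36 34 0D.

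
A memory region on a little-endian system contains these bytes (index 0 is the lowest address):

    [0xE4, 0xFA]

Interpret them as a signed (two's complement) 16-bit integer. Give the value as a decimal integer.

Little-endian stores the least-significant byte at the lowest address.
Reassemble most-significant byte first: FA E4 → 0xFAE4.
Top bit is set, so as a signed 16-bit value this is 0xFAE4 − 2^16 = -1308.

-1308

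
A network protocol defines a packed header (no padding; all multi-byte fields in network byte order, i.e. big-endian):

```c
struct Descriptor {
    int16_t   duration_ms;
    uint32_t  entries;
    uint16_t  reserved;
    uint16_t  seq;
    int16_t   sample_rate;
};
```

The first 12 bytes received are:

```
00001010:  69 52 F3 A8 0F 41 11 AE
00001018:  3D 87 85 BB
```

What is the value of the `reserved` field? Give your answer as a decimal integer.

`reserved` follows `duration_ms` (2 B), `entries` (4 B), so it starts at offset 2 + 4 = 6 and occupies 2 bytes.
Bytes at offsets 6..7: 11 AE.
Big-endian stores the most-significant byte at the lowest address.
The bytes are already most-significant first: 0x11AE.
0x11AE = 4526.

4526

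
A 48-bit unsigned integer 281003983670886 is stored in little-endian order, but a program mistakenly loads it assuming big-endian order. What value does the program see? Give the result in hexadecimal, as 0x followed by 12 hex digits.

0x668EA05692FF

281003983670886 in 48-bit hexadecimal is 0xFF9256A08E66.
Stored little-endian, the bytes at ascending addresses are 66 8E A0 56 92 FF.
Read back as big-endian, the last byte is least significant, giving 0x668EA05692FF.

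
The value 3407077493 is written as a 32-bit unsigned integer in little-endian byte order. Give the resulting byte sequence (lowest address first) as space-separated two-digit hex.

75 E0 13 CB

3407077493 in hexadecimal, padded to 32 bits, is 0xCB13E075.
Split into bytes (most-significant first): CB 13 E0 75.
In little-endian order the low byte comes first in memory.
So at ascending addresses the bytes are 75 E0 13 CB.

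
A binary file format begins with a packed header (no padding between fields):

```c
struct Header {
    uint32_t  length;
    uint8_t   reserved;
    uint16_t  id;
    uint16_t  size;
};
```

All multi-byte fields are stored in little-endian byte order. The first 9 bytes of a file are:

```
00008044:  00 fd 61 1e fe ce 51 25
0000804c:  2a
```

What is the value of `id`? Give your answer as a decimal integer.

`id` follows `length` (4 B), `reserved` (1 B), so it starts at offset 4 + 1 = 5 and occupies 2 bytes.
Bytes at offsets 5..6: CE 51.
Little-endian: lowest address holds the least-significant byte.
Reassemble most-significant byte first: 51 CE → 0x51CE.
0x51CE = 20942.

20942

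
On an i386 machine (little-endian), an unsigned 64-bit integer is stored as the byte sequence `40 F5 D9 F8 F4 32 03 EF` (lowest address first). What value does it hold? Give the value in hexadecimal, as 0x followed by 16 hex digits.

0xEF0332F4F8D9F540

Little-endian: lowest address holds the least-significant byte.
Reassemble most-significant byte first: EF 03 32 F4 F8 D9 F5 40 → 0xEF0332F4F8D9F540.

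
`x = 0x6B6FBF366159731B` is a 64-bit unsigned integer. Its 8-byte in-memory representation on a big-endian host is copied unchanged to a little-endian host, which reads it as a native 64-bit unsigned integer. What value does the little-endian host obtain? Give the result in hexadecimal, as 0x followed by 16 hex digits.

Stored big-endian, the bytes at ascending addresses are 6B 6F BF 36 61 59 73 1B.
Read back as little-endian, the first byte is least significant, giving 0x1B73596136BF6F6B.

0x1B73596136BF6F6B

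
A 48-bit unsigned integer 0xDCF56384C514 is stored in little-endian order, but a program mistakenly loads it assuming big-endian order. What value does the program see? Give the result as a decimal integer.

22838562256348

Stored little-endian, the bytes at ascending addresses are 14 C5 84 63 F5 DC.
Read back as big-endian, the last byte is least significant, giving 0x14C58463F5DC.
0x14C58463F5DC = 22838562256348.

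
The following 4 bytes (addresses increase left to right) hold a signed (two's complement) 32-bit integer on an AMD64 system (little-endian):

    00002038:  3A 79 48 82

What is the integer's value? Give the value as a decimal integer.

-2109179590

Little-endian: lowest address holds the least-significant byte.
Reassemble most-significant byte first: 82 48 79 3A → 0x8248793A.
Top bit is set, so as a signed 32-bit value this is 0x8248793A − 2^32 = -2109179590.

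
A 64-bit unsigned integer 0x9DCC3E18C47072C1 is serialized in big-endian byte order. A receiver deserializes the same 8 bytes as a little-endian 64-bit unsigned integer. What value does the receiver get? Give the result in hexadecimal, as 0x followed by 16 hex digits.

0xC17270C4183ECC9D

Stored big-endian, the bytes at ascending addresses are 9D CC 3E 18 C4 70 72 C1.
Read back as little-endian, the first byte is least significant, giving 0xC17270C4183ECC9D.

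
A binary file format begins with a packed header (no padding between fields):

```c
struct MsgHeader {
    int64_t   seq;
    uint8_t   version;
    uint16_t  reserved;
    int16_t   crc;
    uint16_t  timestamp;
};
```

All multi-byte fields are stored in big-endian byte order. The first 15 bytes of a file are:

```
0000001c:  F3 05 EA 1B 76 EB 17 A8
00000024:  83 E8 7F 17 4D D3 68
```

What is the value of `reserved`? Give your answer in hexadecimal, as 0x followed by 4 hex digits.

`reserved` follows `seq` (8 B), `version` (1 B), so it starts at offset 8 + 1 = 9 and occupies 2 bytes.
Bytes at offsets 9..10: E8 7F.
Big-endian stores the most-significant byte at the lowest address.
The bytes are already most-significant first: 0xE87F.

0xE87F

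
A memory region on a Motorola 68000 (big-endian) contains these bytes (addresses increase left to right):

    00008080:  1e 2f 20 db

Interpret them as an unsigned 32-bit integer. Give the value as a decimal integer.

506405083

In big-endian order the high byte comes first in memory.
The bytes are already most-significant first: 0x1E2F20DB.
0x1E2F20DB = 506405083.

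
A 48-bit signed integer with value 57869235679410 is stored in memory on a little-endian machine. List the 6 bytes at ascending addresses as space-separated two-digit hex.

57869235679410 in hexadecimal, padded to 48 bits, is 0x34A1BB3C70B2.
Split into bytes (most-significant first): 34 A1 BB 3C 70 B2.
Little-endian: lowest address holds the least-significant byte.
So at ascending addresses the bytes are B2 70 3C BB A1 34.

B2 70 3C BB A1 34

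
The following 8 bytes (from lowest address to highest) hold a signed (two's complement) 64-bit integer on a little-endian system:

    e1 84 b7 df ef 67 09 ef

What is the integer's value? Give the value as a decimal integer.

-1222331543906188063

In little-endian order the low byte comes first in memory.
Reassemble most-significant byte first: EF 09 67 EF DF B7 84 E1 → 0xEF0967EFDFB784E1.
Top bit is set, so as a signed 64-bit value this is 0xEF0967EFDFB784E1 − 2^64 = -1222331543906188063.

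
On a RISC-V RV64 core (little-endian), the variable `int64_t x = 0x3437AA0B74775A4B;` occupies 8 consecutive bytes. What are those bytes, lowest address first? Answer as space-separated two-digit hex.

4B 5A 77 74 0B AA 37 34

Split into bytes (most-significant first): 34 37 AA 0B 74 77 5A 4B.
In little-endian order the low byte comes first in memory.
So at ascending addresses the bytes are 4B 5A 77 74 0B AA 37 34.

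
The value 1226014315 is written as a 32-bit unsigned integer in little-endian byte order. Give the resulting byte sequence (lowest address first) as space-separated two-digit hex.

6B 7E 13 49

1226014315 in hexadecimal, padded to 32 bits, is 0x49137E6B.
Split into bytes (most-significant first): 49 13 7E 6B.
Little-endian stores the least-significant byte at the lowest address.
So at ascending addresses the bytes are 6B 7E 13 49.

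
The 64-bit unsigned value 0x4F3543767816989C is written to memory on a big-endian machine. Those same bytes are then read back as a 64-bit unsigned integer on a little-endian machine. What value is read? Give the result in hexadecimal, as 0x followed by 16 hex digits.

0x9C9816787643354F

Stored big-endian, the bytes at ascending addresses are 4F 35 43 76 78 16 98 9C.
Read back as little-endian, the first byte is least significant, giving 0x9C9816787643354F.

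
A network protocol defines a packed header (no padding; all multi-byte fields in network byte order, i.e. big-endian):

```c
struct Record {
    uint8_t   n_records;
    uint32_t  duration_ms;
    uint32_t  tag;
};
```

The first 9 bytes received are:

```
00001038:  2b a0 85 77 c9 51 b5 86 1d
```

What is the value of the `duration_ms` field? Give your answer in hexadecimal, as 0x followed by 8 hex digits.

`duration_ms` follows `n_records` (1 byte), so it starts at byte offset 1 and occupies 4 bytes.
Bytes at offsets 1..4: A0 85 77 C9.
Big-endian: lowest address holds the most-significant byte.
The bytes are already most-significant first: 0xA08577C9.

0xA08577C9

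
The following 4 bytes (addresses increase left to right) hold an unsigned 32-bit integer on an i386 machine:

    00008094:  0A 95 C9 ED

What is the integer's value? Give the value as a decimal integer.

Little-endian stores the least-significant byte at the lowest address.
Reassemble most-significant byte first: ED C9 95 0A → 0xEDC9950A.
0xEDC9950A = 3989411082.

3989411082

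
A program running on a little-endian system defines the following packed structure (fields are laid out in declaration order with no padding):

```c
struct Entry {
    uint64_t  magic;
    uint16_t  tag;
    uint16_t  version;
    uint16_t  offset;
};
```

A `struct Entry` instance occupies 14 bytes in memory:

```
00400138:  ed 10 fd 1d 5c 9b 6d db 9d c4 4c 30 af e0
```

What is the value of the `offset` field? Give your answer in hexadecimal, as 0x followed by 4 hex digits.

0xE0AF

`offset` follows `magic` (8 B), `tag` (2 B), `version` (2 B), so it starts at offset 8 + 2 + 2 = 12 and occupies 2 bytes.
Bytes at offsets 12..13: AF E0.
Little-endian: lowest address holds the least-significant byte.
Reassemble most-significant byte first: E0 AF → 0xE0AF.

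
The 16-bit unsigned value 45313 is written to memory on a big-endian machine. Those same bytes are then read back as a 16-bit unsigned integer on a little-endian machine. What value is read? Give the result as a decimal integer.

45313 in 16-bit hexadecimal is 0xB101.
Stored big-endian, the bytes at ascending addresses are B1 01.
Read back as little-endian, the first byte is least significant, giving 0x01B1.
0x01B1 = 433.

433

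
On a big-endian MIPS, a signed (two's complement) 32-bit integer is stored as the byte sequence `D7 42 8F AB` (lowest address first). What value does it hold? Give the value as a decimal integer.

-683503701

Big-endian stores the most-significant byte at the lowest address.
The bytes are already most-significant first: 0xD7428FAB.
Top bit is set, so as a signed 32-bit value this is 0xD7428FAB − 2^32 = -683503701.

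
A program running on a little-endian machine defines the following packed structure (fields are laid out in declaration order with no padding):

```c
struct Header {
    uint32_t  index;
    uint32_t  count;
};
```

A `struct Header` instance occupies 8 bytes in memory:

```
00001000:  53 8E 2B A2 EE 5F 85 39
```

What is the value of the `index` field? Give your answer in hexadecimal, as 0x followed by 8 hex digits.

`index` is the first field, at byte offset 0, occupying 4 bytes.
Bytes at offsets 0..3: 53 8E 2B A2.
Little-endian: lowest address holds the least-significant byte.
Reassemble most-significant byte first: A2 2B 8E 53 → 0xA22B8E53.

0xA22B8E53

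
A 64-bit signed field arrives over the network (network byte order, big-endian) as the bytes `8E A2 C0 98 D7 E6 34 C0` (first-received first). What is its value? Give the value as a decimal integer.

-8168755011406908224

Big-endian: lowest address holds the most-significant byte.
The bytes are already most-significant first: 0x8EA2C098D7E634C0.
Top bit is set, so as a signed 64-bit value this is 0x8EA2C098D7E634C0 − 2^64 = -8168755011406908224.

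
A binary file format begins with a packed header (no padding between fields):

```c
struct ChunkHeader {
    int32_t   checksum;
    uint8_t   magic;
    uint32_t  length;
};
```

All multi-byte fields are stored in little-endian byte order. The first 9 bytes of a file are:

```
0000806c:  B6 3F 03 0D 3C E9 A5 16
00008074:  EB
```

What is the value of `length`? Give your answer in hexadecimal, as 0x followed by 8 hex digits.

`length` follows `checksum` (4 B), `magic` (1 B), so it starts at offset 4 + 1 = 5 and occupies 4 bytes.
Bytes at offsets 5..8: E9 A5 16 EB.
Little-endian: lowest address holds the least-significant byte.
Reassemble most-significant byte first: EB 16 A5 E9 → 0xEB16A5E9.

0xEB16A5E9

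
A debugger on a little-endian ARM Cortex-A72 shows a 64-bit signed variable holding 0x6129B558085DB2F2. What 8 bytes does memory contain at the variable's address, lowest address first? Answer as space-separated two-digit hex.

F2 B2 5D 08 58 B5 29 61

Split into bytes (most-significant first): 61 29 B5 58 08 5D B2 F2.
In little-endian order the low byte comes first in memory.
So at ascending addresses the bytes are F2 B2 5D 08 58 B5 29 61.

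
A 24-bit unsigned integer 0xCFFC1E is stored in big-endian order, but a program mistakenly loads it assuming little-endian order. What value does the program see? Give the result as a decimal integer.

2030799

Stored big-endian, the bytes at ascending addresses are CF FC 1E.
Read back as little-endian, the first byte is least significant, giving 0x1EFCCF.
0x1EFCCF = 2030799.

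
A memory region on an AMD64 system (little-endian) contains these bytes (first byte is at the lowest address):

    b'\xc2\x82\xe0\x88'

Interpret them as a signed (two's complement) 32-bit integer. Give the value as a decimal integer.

-1998552382

Little-endian stores the least-significant byte at the lowest address.
Reassemble most-significant byte first: 88 E0 82 C2 → 0x88E082C2.
Top bit is set, so as a signed 32-bit value this is 0x88E082C2 − 2^32 = -1998552382.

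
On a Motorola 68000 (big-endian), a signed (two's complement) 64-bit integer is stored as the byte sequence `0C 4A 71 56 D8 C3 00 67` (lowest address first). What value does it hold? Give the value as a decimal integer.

In big-endian order the high byte comes first in memory.
The bytes are already most-significant first: 0x0C4A7156D8C30067.
0x0C4A7156D8C30067 = 885644894549508199.

885644894549508199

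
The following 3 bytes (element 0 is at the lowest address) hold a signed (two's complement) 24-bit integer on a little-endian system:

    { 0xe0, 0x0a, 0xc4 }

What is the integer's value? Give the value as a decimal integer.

-3929376

Little-endian: lowest address holds the least-significant byte.
Reassemble most-significant byte first: C4 0A E0 → 0xC40AE0.
Top bit is set, so as a signed 24-bit value this is 0xC40AE0 − 2^24 = -3929376.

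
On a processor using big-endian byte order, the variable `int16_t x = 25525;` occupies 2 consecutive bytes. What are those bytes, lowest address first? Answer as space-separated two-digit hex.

25525 in hexadecimal, padded to 16 bits, is 0x63B5.
Split into bytes (most-significant first): 63 B5.
Big-endian: lowest address holds the most-significant byte.
So the memory order matches the most-significant-first order: 63 B5.

63 B5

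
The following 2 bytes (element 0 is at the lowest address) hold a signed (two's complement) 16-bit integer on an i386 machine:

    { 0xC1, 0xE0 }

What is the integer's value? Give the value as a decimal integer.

Little-endian: lowest address holds the least-significant byte.
Reassemble most-significant byte first: E0 C1 → 0xE0C1.
Top bit is set, so as a signed 16-bit value this is 0xE0C1 − 2^16 = -7999.

-7999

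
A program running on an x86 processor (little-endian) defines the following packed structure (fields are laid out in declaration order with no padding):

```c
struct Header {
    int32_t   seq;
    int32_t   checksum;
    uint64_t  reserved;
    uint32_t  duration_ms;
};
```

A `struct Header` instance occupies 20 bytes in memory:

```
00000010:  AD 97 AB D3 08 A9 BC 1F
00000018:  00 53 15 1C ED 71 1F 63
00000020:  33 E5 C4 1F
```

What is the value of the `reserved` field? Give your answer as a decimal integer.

7142552797225243392

`reserved` follows `seq` (4 B), `checksum` (4 B), so it starts at offset 4 + 4 = 8 and occupies 8 bytes.
Bytes at offsets 8..15: 00 53 15 1C ED 71 1F 63.
Little-endian stores the least-significant byte at the lowest address.
Reassemble most-significant byte first: 63 1F 71 ED 1C 15 53 00 → 0x631F71ED1C155300.
0x631F71ED1C155300 = 7142552797225243392.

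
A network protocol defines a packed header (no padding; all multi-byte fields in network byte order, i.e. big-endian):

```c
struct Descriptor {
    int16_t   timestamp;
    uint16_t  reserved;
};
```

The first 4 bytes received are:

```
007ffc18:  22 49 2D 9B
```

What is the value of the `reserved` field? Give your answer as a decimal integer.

11675

`reserved` follows `timestamp` (2 bytes), so it starts at byte offset 2 and occupies 2 bytes.
Bytes at offsets 2..3: 2D 9B.
In big-endian order the high byte comes first in memory.
The bytes are already most-significant first: 0x2D9B.
0x2D9B = 11675.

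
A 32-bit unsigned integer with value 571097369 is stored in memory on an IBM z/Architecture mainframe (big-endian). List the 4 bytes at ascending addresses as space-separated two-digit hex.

571097369 in hexadecimal, padded to 32 bits, is 0x220A4119.
Split into bytes (most-significant first): 22 0A 41 19.
Big-endian stores the most-significant byte at the lowest address.
So the memory order matches the most-significant-first order: 22 0A 41 19.

22 0A 41 19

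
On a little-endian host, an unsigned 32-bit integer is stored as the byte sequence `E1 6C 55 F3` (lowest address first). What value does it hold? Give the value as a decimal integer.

4082461921

Little-endian: lowest address holds the least-significant byte.
Reassemble most-significant byte first: F3 55 6C E1 → 0xF3556CE1.
0xF3556CE1 = 4082461921.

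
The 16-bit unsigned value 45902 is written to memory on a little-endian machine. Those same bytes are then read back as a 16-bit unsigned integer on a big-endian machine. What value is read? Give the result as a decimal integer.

20147

45902 in 16-bit hexadecimal is 0xB34E.
Stored little-endian, the bytes at ascending addresses are 4E B3.
Read back as big-endian, the last byte is least significant, giving 0x4EB3.
0x4EB3 = 20147.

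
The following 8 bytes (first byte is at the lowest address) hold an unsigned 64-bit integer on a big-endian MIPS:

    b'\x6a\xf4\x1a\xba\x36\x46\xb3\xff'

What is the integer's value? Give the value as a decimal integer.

Big-endian stores the most-significant byte at the lowest address.
The bytes are already most-significant first: 0x6AF41ABA3646B3FF.
0x6AF41ABA3646B3FF = 7706814249414603775.

7706814249414603775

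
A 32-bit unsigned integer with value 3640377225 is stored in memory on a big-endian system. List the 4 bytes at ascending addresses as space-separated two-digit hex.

D8 FB BF 89

3640377225 in hexadecimal, padded to 32 bits, is 0xD8FBBF89.
Split into bytes (most-significant first): D8 FB BF 89.
Big-endian: lowest address holds the most-significant byte.
So the memory order matches the most-significant-first order: D8 FB BF 89.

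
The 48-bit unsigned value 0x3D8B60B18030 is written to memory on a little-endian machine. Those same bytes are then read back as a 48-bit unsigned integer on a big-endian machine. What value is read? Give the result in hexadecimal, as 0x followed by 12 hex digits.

0x3080B1608B3D

Stored little-endian, the bytes at ascending addresses are 30 80 B1 60 8B 3D.
Read back as big-endian, the last byte is least significant, giving 0x3080B1608B3D.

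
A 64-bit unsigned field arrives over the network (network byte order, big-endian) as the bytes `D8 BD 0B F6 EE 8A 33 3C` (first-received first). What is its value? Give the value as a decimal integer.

15617652237982643004

In big-endian order the high byte comes first in memory.
The bytes are already most-significant first: 0xD8BD0BF6EE8A333C.
0xD8BD0BF6EE8A333C = 15617652237982643004.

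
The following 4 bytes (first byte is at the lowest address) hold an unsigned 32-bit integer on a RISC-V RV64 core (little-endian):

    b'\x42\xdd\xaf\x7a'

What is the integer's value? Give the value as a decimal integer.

Little-endian stores the least-significant byte at the lowest address.
Reassemble most-significant byte first: 7A AF DD 42 → 0x7AAFDD42.
0x7AAFDD42 = 2058345794.

2058345794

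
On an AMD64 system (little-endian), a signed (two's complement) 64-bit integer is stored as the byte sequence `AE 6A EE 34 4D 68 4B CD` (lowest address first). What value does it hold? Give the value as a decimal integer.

-3653711991871214930

Little-endian: lowest address holds the least-significant byte.
Reassemble most-significant byte first: CD 4B 68 4D 34 EE 6A AE → 0xCD4B684D34EE6AAE.
Top bit is set, so as a signed 64-bit value this is 0xCD4B684D34EE6AAE − 2^64 = -3653711991871214930.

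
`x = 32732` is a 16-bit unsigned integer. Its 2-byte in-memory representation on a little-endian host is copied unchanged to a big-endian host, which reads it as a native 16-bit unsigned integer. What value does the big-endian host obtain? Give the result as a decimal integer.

56447

32732 in 16-bit hexadecimal is 0x7FDC.
Stored little-endian, the bytes at ascending addresses are DC 7F.
Read back as big-endian, the last byte is least significant, giving 0xDC7F.
0xDC7F = 56447.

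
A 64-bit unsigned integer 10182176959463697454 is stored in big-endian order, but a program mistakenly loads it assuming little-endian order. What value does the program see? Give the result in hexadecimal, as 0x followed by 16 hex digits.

10182176959463697454 in 64-bit hexadecimal is 0x8D4E5BFF45002C2E.
Stored big-endian, the bytes at ascending addresses are 8D 4E 5B FF 45 00 2C 2E.
Read back as little-endian, the first byte is least significant, giving 0x2E2C0045FF5B4E8D.

0x2E2C0045FF5B4E8D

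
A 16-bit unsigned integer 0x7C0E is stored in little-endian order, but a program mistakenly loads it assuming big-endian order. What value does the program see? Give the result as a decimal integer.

3708

Stored little-endian, the bytes at ascending addresses are 0E 7C.
Read back as big-endian, the last byte is least significant, giving 0x0E7C.
0x0E7C = 3708.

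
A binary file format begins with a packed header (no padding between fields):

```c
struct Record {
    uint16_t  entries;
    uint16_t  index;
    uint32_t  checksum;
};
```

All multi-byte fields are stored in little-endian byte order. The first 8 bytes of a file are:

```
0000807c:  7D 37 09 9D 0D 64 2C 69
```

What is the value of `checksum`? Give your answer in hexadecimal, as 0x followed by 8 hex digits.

0x692C640D

`checksum` follows `entries` (2 B), `index` (2 B), so it starts at offset 2 + 2 = 4 and occupies 4 bytes.
Bytes at offsets 4..7: 0D 64 2C 69.
Little-endian: lowest address holds the least-significant byte.
Reassemble most-significant byte first: 69 2C 64 0D → 0x692C640D.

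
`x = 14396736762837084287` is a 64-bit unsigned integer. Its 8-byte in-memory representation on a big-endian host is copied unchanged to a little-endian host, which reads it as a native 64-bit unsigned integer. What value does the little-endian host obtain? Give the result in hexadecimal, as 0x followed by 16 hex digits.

0x7F28B601CF7BCBC7

14396736762837084287 in 64-bit hexadecimal is 0xC7CB7BCF01B6287F.
Stored big-endian, the bytes at ascending addresses are C7 CB 7B CF 01 B6 28 7F.
Read back as little-endian, the first byte is least significant, giving 0x7F28B601CF7BCBC7.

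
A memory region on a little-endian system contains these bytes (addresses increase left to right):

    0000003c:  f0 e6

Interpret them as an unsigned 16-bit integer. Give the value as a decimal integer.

59120

In little-endian order the low byte comes first in memory.
Reassemble most-significant byte first: E6 F0 → 0xE6F0.
0xE6F0 = 59120.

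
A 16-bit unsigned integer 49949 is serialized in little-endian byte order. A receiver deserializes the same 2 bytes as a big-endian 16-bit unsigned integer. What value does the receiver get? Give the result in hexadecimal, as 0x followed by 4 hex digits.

49949 in 16-bit hexadecimal is 0xC31D.
Stored little-endian, the bytes at ascending addresses are 1D C3.
Read back as big-endian, the last byte is least significant, giving 0x1DC3.

0x1DC3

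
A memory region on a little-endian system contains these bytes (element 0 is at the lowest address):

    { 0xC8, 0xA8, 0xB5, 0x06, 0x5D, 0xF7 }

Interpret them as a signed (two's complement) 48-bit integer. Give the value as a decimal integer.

Little-endian: lowest address holds the least-significant byte.
Reassemble most-significant byte first: F7 5D 06 B5 A8 C8 → 0xF75D06B5A8C8.
Top bit is set, so as a signed 48-bit value this is 0xF75D06B5A8C8 − 2^48 = -9496060122936.

-9496060122936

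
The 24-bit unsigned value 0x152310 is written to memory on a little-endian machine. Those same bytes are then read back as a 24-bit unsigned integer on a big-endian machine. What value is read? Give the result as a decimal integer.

1057557

Stored little-endian, the bytes at ascending addresses are 10 23 15.
Read back as big-endian, the last byte is least significant, giving 0x102315.
0x102315 = 1057557.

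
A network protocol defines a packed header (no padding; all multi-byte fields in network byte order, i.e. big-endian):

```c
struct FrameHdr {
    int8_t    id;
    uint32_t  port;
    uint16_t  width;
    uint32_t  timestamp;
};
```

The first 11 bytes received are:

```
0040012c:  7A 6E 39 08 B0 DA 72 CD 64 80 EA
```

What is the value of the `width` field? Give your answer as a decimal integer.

55922

`width` follows `id` (1 B), `port` (4 B), so it starts at offset 1 + 4 = 5 and occupies 2 bytes.
Bytes at offsets 5..6: DA 72.
In big-endian order the high byte comes first in memory.
The bytes are already most-significant first: 0xDA72.
0xDA72 = 55922.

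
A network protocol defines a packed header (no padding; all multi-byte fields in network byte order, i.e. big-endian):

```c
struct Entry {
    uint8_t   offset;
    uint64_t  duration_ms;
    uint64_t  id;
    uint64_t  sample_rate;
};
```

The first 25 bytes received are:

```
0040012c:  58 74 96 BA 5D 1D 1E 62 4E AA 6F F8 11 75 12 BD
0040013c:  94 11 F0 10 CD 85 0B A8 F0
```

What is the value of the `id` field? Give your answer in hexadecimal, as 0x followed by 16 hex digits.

`id` follows `offset` (1 B), `duration_ms` (8 B), so it starts at offset 1 + 8 = 9 and occupies 8 bytes.
Bytes at offsets 9..16: AA 6F F8 11 75 12 BD 94.
In big-endian order the high byte comes first in memory.
The bytes are already most-significant first: 0xAA6FF8117512BD94.

0xAA6FF8117512BD94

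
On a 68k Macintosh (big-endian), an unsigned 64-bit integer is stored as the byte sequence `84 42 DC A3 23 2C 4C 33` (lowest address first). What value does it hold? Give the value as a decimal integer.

9530422354697276467

In big-endian order the high byte comes first in memory.
The bytes are already most-significant first: 0x8442DCA3232C4C33.
0x8442DCA3232C4C33 = 9530422354697276467.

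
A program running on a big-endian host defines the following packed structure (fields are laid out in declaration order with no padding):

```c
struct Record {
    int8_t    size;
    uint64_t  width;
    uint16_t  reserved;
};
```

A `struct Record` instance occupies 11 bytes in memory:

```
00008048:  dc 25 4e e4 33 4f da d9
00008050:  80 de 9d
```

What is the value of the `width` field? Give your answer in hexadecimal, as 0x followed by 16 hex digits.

`width` follows `size` (1 byte), so it starts at byte offset 1 and occupies 8 bytes.
Bytes at offsets 1..8: 25 4E E4 33 4F DA D9 80.
Big-endian: lowest address holds the most-significant byte.
The bytes are already most-significant first: 0x254EE4334FDAD980.

0x254EE4334FDAD980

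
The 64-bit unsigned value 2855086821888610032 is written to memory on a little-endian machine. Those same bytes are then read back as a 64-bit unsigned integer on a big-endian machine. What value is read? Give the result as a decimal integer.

17351966313090555687

2855086821888610032 in 64-bit hexadecimal is 0x279F4E566D91CEF0.
Stored little-endian, the bytes at ascending addresses are F0 CE 91 6D 56 4E 9F 27.
Read back as big-endian, the last byte is least significant, giving 0xF0CE916D564E9F27.
0xF0CE916D564E9F27 = 17351966313090555687.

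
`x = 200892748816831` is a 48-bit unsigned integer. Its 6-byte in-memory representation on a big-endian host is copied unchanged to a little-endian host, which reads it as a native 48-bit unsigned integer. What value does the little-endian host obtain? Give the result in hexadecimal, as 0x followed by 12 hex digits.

200892748816831 in 48-bit hexadecimal is 0xB6B5FCEE61BF.
Stored big-endian, the bytes at ascending addresses are B6 B5 FC EE 61 BF.
Read back as little-endian, the first byte is least significant, giving 0xBF61EEFCB5B6.

0xBF61EEFCB5B6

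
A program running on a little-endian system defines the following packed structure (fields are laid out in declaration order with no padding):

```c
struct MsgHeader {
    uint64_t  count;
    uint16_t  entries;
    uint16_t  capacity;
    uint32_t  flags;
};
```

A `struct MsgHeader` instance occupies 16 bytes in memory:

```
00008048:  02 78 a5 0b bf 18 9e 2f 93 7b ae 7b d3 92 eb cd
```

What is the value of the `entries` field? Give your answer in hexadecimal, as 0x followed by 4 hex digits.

`entries` follows `count` (8 bytes), so it starts at byte offset 8 and occupies 2 bytes.
Bytes at offsets 8..9: 93 7B.
Little-endian: lowest address holds the least-significant byte.
Reassemble most-significant byte first: 7B 93 → 0x7B93.

0x7B93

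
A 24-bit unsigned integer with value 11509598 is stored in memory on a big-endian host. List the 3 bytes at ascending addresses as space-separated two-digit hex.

11509598 in hexadecimal, padded to 24 bits, is 0xAF9F5E.
Split into bytes (most-significant first): AF 9F 5E.
Big-endian stores the most-significant byte at the lowest address.
So the memory order matches the most-significant-first order: AF 9F 5E.

AF 9F 5E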